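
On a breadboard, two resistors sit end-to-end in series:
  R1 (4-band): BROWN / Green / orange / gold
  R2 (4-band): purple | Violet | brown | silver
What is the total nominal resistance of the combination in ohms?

R1: brown, green → 15; orange ×10^3 → 15000 Ω.
R2: violet, violet → 77; brown ×10 → 770 Ω.
Series: 15000 + 770 = 15770 Ω.

15770 Ω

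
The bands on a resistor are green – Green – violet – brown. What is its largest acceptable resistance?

Green → 5 (first significant figure)
Green → 5 (second significant figure)
Violet → ×10^7 multiplier
Brown → ±1% tolerance
55 × 10000000 = 550000000 Ω
Largest = 550000000 × (1 + 1/100) = 555500000 Ω.

555500000 Ω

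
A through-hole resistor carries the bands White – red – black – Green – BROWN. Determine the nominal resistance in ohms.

White → 9 (first significant figure)
Red → 2 (second significant figure)
Black → 0 (third significant figure)
Green → ×10^5 multiplier
920 × 100000 = 92000000 Ω

92000000 Ω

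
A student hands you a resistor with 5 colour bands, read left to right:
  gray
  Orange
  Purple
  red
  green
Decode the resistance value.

Grey → 8 (first significant figure)
Orange → 3 (second significant figure)
Violet → 7 (third significant figure)
Red → ×10^2 multiplier
837 × 100 = 83700 Ω

83700 Ω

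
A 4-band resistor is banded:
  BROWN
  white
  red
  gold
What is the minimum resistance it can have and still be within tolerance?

Brown → 1 (first significant figure)
White → 9 (second significant figure)
Red → ×10^2 multiplier
Gold → ±5% tolerance
19 × 100 = 1900 Ω
Minimum = 1900 × (1 − 5/100) = 1805 Ω.

1805 Ω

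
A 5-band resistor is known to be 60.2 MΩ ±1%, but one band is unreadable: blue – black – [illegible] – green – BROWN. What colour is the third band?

60200000 Ω = 602 × 10^5.
The third band gives digit 2 of the significand, and 2 is red.

red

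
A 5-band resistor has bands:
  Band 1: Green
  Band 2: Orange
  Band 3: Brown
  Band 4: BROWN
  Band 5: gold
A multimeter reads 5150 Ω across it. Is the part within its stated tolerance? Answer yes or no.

Green → 5 (first significant figure)
Orange → 3 (second significant figure)
Brown → 1 (third significant figure)
Brown → ×10 multiplier
Gold → ±5% tolerance
531 × 10 = 5310 Ω
Allowed range: 5044.5 Ω to 5575.5 Ω.
5150 Ω lies inside that range.

yes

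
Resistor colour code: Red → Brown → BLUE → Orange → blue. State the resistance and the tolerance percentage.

Red → 2 (first significant figure)
Brown → 1 (second significant figure)
Blue → 6 (third significant figure)
Orange → ×10^3 multiplier
Blue → ±0.25% tolerance
216 × 1000 = 216000 Ω

216000 Ω ±0.25%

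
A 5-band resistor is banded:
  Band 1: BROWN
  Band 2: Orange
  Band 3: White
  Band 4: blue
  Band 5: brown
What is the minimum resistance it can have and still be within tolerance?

Brown → 1 (first significant figure)
Orange → 3 (second significant figure)
White → 9 (third significant figure)
Blue → ×10^6 multiplier
Brown → ±1% tolerance
139 × 1000000 = 139000000 Ω
Minimum = 139000000 × (1 − 1/100) = 137610000 Ω.

137610000 Ω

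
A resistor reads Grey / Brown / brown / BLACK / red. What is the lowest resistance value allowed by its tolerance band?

Grey → 8 (first significant figure)
Brown → 1 (second significant figure)
Brown → 1 (third significant figure)
Black → ×1 multiplier
Red → ±2% tolerance
811 × 1 = 811 Ω
Lowest = 811 × (1 − 2/100) = 794.78 Ω.

794.78 Ω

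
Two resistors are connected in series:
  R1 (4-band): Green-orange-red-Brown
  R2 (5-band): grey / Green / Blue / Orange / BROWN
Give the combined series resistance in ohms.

861300 Ω

R1: green, orange → 53; red ×10^2 → 5300 Ω.
R2: grey, green, blue → 856; orange ×10^3 → 856000 Ω.
Series: 5300 + 856000 = 861300 Ω.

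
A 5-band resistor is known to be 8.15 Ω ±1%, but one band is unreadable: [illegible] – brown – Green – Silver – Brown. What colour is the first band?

8.15 Ω = 815 × 10^-2.
The first band gives digit 8 of the significand, and 8 is grey.

grey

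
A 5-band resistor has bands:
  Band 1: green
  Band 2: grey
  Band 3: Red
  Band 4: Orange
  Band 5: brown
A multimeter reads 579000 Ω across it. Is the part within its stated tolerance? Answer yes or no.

Green → 5 (first significant figure)
Grey → 8 (second significant figure)
Red → 2 (third significant figure)
Orange → ×10^3 multiplier
Brown → ±1% tolerance
582 × 1000 = 582000 Ω
Allowed range: 576180 Ω to 587820 Ω.
579000 Ω lies inside that range.

yes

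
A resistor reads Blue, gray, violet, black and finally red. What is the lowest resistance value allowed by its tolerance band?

Blue → 6 (first significant figure)
Grey → 8 (second significant figure)
Violet → 7 (third significant figure)
Black → ×1 multiplier
Red → ±2% tolerance
687 × 1 = 687 Ω
Lowest = 687 × (1 − 2/100) = 673.26 Ω.

673.26 Ω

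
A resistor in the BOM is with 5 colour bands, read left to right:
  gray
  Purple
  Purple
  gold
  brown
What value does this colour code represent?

87.7 Ω

Grey → 8 (first significant figure)
Violet → 7 (second significant figure)
Violet → 7 (third significant figure)
Gold → ×0.1 multiplier
877 × 0.1 = 87.7 Ω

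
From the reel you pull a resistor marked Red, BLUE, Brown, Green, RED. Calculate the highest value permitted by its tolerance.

Red → 2 (first significant figure)
Blue → 6 (second significant figure)
Brown → 1 (third significant figure)
Green → ×10^5 multiplier
Red → ±2% tolerance
261 × 100000 = 26100000 Ω
Highest = 26100000 × (1 + 2/100) = 26622000 Ω.

26622000 Ω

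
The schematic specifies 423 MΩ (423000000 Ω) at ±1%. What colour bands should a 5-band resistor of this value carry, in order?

yellow, red, orange, blue, brown

423000000 Ω = 423 × 10^6.
4 → yellow
2 → red
3 → orange
Multiplier 10^6 → blue.
±1% tolerance → brown.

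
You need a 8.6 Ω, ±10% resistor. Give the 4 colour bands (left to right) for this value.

grey, blue, gold, silver

8.6 Ω = 86 × 10^-1.
8 → grey
6 → blue
Multiplier 10^-1 → gold.
±10% tolerance → silver.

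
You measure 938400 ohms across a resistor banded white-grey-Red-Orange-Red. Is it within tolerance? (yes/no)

White → 9 (first significant figure)
Grey → 8 (second significant figure)
Red → 2 (third significant figure)
Orange → ×10^3 multiplier
Red → ±2% tolerance
982 × 1000 = 982000 Ω
Allowed range: 962360 Ω to 1001640 Ω.
938400 ohms lies outside that range.

no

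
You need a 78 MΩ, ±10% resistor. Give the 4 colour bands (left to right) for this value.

78000000 Ω = 78 × 10^6.
7 → violet
8 → grey
Multiplier 10^6 → blue.
±10% tolerance → silver.

violet, grey, blue, silver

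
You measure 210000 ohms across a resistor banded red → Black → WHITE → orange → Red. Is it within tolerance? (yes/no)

Red → 2 (first significant figure)
Black → 0 (second significant figure)
White → 9 (third significant figure)
Orange → ×10^3 multiplier
Red → ±2% tolerance
209 × 1000 = 209000 Ω
Allowed range: 204820 Ω to 213180 Ω.
210000 ohms lies inside that range.

yes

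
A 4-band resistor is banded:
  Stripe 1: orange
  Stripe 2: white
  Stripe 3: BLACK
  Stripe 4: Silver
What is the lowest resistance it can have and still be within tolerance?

Orange → 3 (first significant figure)
White → 9 (second significant figure)
Black → ×1 multiplier
Silver → ±10% tolerance
39 × 1 = 39 Ω
Lowest = 39 × (1 − 10/100) = 35.1 Ω.

35.1 Ω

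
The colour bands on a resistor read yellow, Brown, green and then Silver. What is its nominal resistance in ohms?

4100000 Ω

Yellow → 4 (first significant figure)
Brown → 1 (second significant figure)
Green → ×10^5 multiplier
41 × 100000 = 4100000 Ω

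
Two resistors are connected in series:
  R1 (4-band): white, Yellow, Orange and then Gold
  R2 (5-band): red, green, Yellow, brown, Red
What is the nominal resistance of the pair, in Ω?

R1: white, yellow → 94; orange ×10^3 → 94000 Ω.
R2: red, green, yellow → 254; brown ×10 → 2540 Ω.
Series: 94000 + 2540 = 96540 Ω.

96540 Ω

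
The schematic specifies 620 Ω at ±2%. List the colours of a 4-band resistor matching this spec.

blue, red, brown, red

620 Ω = 62 × 10^1.
6 → blue
2 → red
Multiplier 10^1 → brown.
±2% tolerance → red.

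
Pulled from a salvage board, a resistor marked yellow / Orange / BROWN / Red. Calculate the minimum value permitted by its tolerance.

Yellow → 4 (first significant figure)
Orange → 3 (second significant figure)
Brown → ×10 multiplier
Red → ±2% tolerance
43 × 10 = 430 Ω
Minimum = 430 × (1 − 2/100) = 421.4 Ω.

421.4 Ω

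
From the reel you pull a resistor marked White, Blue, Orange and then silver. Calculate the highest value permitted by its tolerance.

White → 9 (first significant figure)
Blue → 6 (second significant figure)
Orange → ×10^3 multiplier
Silver → ±10% tolerance
96 × 1000 = 96000 Ω
Highest = 96000 × (1 + 10/100) = 105600 Ω.

105600 Ω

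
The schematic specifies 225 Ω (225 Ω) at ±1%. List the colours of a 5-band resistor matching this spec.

225 Ω = 225 × 10^0.
2 → red
2 → red
5 → green
Multiplier 10^0 → black.
±1% tolerance → brown.

red, red, green, black, brown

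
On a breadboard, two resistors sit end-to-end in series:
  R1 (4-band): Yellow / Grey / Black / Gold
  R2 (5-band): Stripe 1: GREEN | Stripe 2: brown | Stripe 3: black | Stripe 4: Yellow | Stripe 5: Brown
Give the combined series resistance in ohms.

5100048 Ω

R1: yellow, grey → 48; black ×1 → 48 Ω.
R2: green, brown, black → 510; yellow ×10^4 → 5100000 Ω.
Series: 48 + 5100000 = 5100048 Ω.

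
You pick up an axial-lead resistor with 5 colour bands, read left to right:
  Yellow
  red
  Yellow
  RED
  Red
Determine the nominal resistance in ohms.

Yellow → 4 (first significant figure)
Red → 2 (second significant figure)
Yellow → 4 (third significant figure)
Red → ×10^2 multiplier
424 × 100 = 42400 Ω

42400 Ω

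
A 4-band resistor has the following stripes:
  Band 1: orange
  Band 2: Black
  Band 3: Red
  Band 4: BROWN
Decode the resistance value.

3000 Ω

Orange → 3 (first significant figure)
Black → 0 (second significant figure)
Red → ×10^2 multiplier
30 × 100 = 3000 Ω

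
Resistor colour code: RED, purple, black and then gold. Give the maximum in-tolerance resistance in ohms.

28.35 Ω

Red → 2 (first significant figure)
Violet → 7 (second significant figure)
Black → ×1 multiplier
Gold → ±5% tolerance
27 × 1 = 27 Ω
Maximum = 27 × (1 + 5/100) = 28.35 Ω.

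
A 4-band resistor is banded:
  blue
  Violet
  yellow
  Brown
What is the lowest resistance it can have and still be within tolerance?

Blue → 6 (first significant figure)
Violet → 7 (second significant figure)
Yellow → ×10^4 multiplier
Brown → ±1% tolerance
67 × 10000 = 670000 Ω
Lowest = 670000 × (1 − 1/100) = 663300 Ω.

663300 Ω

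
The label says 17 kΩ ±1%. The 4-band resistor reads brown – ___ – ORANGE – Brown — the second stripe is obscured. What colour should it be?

violet

17000 Ω = 17 × 10^3.
The second band gives digit 7 of the significand, and 7 is violet.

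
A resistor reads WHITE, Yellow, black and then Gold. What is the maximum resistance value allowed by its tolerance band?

White → 9 (first significant figure)
Yellow → 4 (second significant figure)
Black → ×1 multiplier
Gold → ±5% tolerance
94 × 1 = 94 Ω
Maximum = 94 × (1 + 5/100) = 98.7 Ω.

98.7 Ω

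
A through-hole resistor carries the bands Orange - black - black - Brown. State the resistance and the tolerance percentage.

Orange → 3 (first significant figure)
Black → 0 (second significant figure)
Black → ×1 multiplier
Brown → ±1% tolerance
30 × 1 = 30 Ω

30 Ω ±1%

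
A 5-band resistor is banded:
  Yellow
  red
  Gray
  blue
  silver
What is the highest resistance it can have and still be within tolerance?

470800000 Ω

Yellow → 4 (first significant figure)
Red → 2 (second significant figure)
Grey → 8 (third significant figure)
Blue → ×10^6 multiplier
Silver → ±10% tolerance
428 × 1000000 = 428000000 Ω
Highest = 428000000 × (1 + 10/100) = 470800000 Ω.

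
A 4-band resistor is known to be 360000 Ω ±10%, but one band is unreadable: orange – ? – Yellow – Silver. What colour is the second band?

360000 Ω = 36 × 10^4.
The second band gives digit 6 of the significand, and 6 is blue.

blue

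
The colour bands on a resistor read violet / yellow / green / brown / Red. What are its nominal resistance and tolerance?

7450 Ω ±2%

Violet → 7 (first significant figure)
Yellow → 4 (second significant figure)
Green → 5 (third significant figure)
Brown → ×10 multiplier
Red → ±2% tolerance
745 × 10 = 7450 Ω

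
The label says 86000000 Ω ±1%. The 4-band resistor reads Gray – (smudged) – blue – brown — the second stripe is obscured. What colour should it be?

86000000 Ω = 86 × 10^6.
The second band gives digit 6 of the significand, and 6 is blue.

blue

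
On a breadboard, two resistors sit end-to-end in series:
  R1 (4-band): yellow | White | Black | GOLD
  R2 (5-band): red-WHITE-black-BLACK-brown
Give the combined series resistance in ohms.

339 Ω

R1: yellow, white → 49; black ×1 → 49 Ω.
R2: red, white, black → 290; black ×1 → 290 Ω.
Series: 49 + 290 = 339 Ω.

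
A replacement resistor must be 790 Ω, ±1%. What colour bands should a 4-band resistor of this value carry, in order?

790 Ω = 79 × 10^1.
7 → violet
9 → white
Multiplier 10^1 → brown.
±1% tolerance → brown.

violet, white, brown, brown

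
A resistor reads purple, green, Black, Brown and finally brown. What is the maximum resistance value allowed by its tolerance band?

7575 Ω

Violet → 7 (first significant figure)
Green → 5 (second significant figure)
Black → 0 (third significant figure)
Brown → ×10 multiplier
Brown → ±1% tolerance
750 × 10 = 7500 Ω
Maximum = 7500 × (1 + 1/100) = 7575 Ω.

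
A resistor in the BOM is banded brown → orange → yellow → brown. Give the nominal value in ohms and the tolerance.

Brown → 1 (first significant figure)
Orange → 3 (second significant figure)
Yellow → ×10^4 multiplier
Brown → ±1% tolerance
13 × 10000 = 130000 Ω

130000 Ω ±1%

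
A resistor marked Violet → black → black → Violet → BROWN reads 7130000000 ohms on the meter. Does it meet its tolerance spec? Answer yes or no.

no

Violet → 7 (first significant figure)
Black → 0 (second significant figure)
Black → 0 (third significant figure)
Violet → ×10^7 multiplier
Brown → ±1% tolerance
700 × 10000000 = 7000000000 Ω
Allowed range: 6930000000 Ω to 7070000000 Ω.
7130000000 ohms lies outside that range.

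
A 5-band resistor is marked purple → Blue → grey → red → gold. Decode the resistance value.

Violet → 7 (first significant figure)
Blue → 6 (second significant figure)
Grey → 8 (third significant figure)
Red → ×10^2 multiplier
768 × 100 = 76800 Ω

76800 Ω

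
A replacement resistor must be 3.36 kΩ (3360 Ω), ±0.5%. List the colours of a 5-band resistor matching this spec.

3360 Ω = 336 × 10^1.
3 → orange
3 → orange
6 → blue
Multiplier 10^1 → brown.
±0.5% tolerance → green.

orange, orange, blue, brown, green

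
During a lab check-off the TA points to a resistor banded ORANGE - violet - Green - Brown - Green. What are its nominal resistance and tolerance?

3750 Ω ±0.5%

Orange → 3 (first significant figure)
Violet → 7 (second significant figure)
Green → 5 (third significant figure)
Brown → ×10 multiplier
Green → ±0.5% tolerance
375 × 10 = 3750 Ω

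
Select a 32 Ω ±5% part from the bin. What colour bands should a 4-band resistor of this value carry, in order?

32 Ω = 32 × 10^0.
3 → orange
2 → red
Multiplier 10^0 → black.
±5% tolerance → gold.

orange, red, black, gold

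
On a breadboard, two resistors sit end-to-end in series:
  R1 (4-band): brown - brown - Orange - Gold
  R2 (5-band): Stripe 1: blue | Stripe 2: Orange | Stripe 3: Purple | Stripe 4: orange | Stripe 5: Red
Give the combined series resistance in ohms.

648000 Ω

R1: brown, brown → 11; orange ×10^3 → 11000 Ω.
R2: blue, orange, violet → 637; orange ×10^3 → 637000 Ω.
Series: 11000 + 637000 = 648000 Ω.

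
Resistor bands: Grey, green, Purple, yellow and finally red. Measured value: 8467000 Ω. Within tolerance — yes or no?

Grey → 8 (first significant figure)
Green → 5 (second significant figure)
Violet → 7 (third significant figure)
Yellow → ×10^4 multiplier
Red → ±2% tolerance
857 × 10000 = 8570000 Ω
Allowed range: 8398600 Ω to 8741400 Ω.
8467000 Ω lies inside that range.

yes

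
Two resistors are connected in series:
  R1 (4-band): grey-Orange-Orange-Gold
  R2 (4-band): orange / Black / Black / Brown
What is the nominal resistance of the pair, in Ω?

R1: grey, orange → 83; orange ×10^3 → 83000 Ω.
R2: orange, black → 30; black ×1 → 30 Ω.
Series: 83000 + 30 = 83030 Ω.

83030 Ω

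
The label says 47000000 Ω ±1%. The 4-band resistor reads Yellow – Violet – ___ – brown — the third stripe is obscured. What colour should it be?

47000000 Ω = 47 × 10^6.
The third band is the multiplier, 10^6, which is blue.

blue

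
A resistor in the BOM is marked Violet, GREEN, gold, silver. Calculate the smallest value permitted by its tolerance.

6.75 Ω

Violet → 7 (first significant figure)
Green → 5 (second significant figure)
Gold → ×0.1 multiplier
Silver → ±10% tolerance
75 × 0.1 = 7.5 Ω
Smallest = 7.5 × (1 − 10/100) = 6.75 Ω.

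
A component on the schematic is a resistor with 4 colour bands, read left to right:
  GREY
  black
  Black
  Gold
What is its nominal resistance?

80 Ω

Grey → 8 (first significant figure)
Black → 0 (second significant figure)
Black → ×1 multiplier
80 × 1 = 80 Ω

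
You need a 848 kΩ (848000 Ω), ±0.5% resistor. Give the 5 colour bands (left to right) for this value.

grey, yellow, grey, orange, green

848000 Ω = 848 × 10^3.
8 → grey
4 → yellow
8 → grey
Multiplier 10^3 → orange.
±0.5% tolerance → green.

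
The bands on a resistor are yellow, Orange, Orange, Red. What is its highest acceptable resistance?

43860 Ω

Yellow → 4 (first significant figure)
Orange → 3 (second significant figure)
Orange → ×10^3 multiplier
Red → ±2% tolerance
43 × 1000 = 43000 Ω
Highest = 43000 × (1 + 2/100) = 43860 Ω.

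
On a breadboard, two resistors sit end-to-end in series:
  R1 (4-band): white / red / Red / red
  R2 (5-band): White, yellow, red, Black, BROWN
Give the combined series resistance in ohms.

10142 Ω

R1: white, red → 92; red ×10^2 → 9200 Ω.
R2: white, yellow, red → 942; black ×1 → 942 Ω.
Series: 9200 + 942 = 10142 Ω.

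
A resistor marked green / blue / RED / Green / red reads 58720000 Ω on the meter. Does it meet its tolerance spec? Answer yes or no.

Green → 5 (first significant figure)
Blue → 6 (second significant figure)
Red → 2 (third significant figure)
Green → ×10^5 multiplier
Red → ±2% tolerance
562 × 100000 = 56200000 Ω
Allowed range: 55076000 Ω to 57324000 Ω.
58720000 Ω lies outside that range.

no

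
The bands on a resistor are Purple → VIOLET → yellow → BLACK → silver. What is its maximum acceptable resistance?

Violet → 7 (first significant figure)
Violet → 7 (second significant figure)
Yellow → 4 (third significant figure)
Black → ×1 multiplier
Silver → ±10% tolerance
774 × 1 = 774 Ω
Maximum = 774 × (1 + 10/100) = 851.4 Ω.

851.4 Ω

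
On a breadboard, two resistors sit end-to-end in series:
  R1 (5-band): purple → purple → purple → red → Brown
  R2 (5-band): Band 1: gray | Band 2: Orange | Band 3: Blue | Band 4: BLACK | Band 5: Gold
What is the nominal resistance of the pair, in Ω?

78536 Ω

R1: violet, violet, violet → 777; red ×10^2 → 77700 Ω.
R2: grey, orange, blue → 836; black ×1 → 836 Ω.
Series: 77700 + 836 = 78536 Ω.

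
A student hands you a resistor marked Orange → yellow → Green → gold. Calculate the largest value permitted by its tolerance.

Orange → 3 (first significant figure)
Yellow → 4 (second significant figure)
Green → ×10^5 multiplier
Gold → ±5% tolerance
34 × 100000 = 3400000 Ω
Largest = 3400000 × (1 + 5/100) = 3570000 Ω.

3570000 Ω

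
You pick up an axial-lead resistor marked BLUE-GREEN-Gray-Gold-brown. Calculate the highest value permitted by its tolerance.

66.458 Ω

Blue → 6 (first significant figure)
Green → 5 (second significant figure)
Grey → 8 (third significant figure)
Gold → ×0.1 multiplier
Brown → ±1% tolerance
658 × 0.1 = 65.8 Ω
Highest = 65.8 × (1 + 1/100) = 66.458 Ω.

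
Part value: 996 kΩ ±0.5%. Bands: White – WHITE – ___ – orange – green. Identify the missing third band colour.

996000 Ω = 996 × 10^3.
The third band gives digit 6 of the significand, and 6 is blue.

blue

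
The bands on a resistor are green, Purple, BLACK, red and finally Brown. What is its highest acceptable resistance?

Green → 5 (first significant figure)
Violet → 7 (second significant figure)
Black → 0 (third significant figure)
Red → ×10^2 multiplier
Brown → ±1% tolerance
570 × 100 = 57000 Ω
Highest = 57000 × (1 + 1/100) = 57570 Ω.

57570 Ω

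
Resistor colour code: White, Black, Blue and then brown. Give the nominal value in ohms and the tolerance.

90000000 Ω ±1%

White → 9 (first significant figure)
Black → 0 (second significant figure)
Blue → ×10^6 multiplier
Brown → ±1% tolerance
90 × 1000000 = 90000000 Ω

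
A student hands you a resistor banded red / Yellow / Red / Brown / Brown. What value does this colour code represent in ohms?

2420 Ω

Red → 2 (first significant figure)
Yellow → 4 (second significant figure)
Red → 2 (third significant figure)
Brown → ×10 multiplier
242 × 10 = 2420 Ω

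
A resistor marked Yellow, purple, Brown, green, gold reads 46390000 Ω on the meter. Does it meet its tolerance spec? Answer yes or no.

yes

Yellow → 4 (first significant figure)
Violet → 7 (second significant figure)
Brown → 1 (third significant figure)
Green → ×10^5 multiplier
Gold → ±5% tolerance
471 × 100000 = 47100000 Ω
Allowed range: 44745000 Ω to 49455000 Ω.
46390000 Ω lies inside that range.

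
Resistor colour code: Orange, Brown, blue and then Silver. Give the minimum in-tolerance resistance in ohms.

Orange → 3 (first significant figure)
Brown → 1 (second significant figure)
Blue → ×10^6 multiplier
Silver → ±10% tolerance
31 × 1000000 = 31000000 Ω
Minimum = 31000000 × (1 − 10/100) = 27900000 Ω.

27900000 Ω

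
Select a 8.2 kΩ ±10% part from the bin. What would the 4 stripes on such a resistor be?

8200 Ω = 82 × 10^2.
8 → grey
2 → red
Multiplier 10^2 → red.
±10% tolerance → silver.

grey, red, red, silver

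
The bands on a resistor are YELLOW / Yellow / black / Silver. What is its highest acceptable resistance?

Yellow → 4 (first significant figure)
Yellow → 4 (second significant figure)
Black → ×1 multiplier
Silver → ±10% tolerance
44 × 1 = 44 Ω
Highest = 44 × (1 + 10/100) = 48.4 Ω.

48.4 Ω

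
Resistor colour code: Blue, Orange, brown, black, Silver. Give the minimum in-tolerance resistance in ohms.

Blue → 6 (first significant figure)
Orange → 3 (second significant figure)
Brown → 1 (third significant figure)
Black → ×1 multiplier
Silver → ±10% tolerance
631 × 1 = 631 Ω
Minimum = 631 × (1 − 10/100) = 567.9 Ω.

567.9 Ω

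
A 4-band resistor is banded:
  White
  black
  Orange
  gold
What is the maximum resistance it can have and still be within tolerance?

94500 Ω

White → 9 (first significant figure)
Black → 0 (second significant figure)
Orange → ×10^3 multiplier
Gold → ±5% tolerance
90 × 1000 = 90000 Ω
Maximum = 90000 × (1 + 5/100) = 94500 Ω.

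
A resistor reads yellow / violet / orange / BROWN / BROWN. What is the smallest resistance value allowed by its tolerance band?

4682.7 Ω

Yellow → 4 (first significant figure)
Violet → 7 (second significant figure)
Orange → 3 (third significant figure)
Brown → ×10 multiplier
Brown → ±1% tolerance
473 × 10 = 4730 Ω
Smallest = 4730 × (1 − 1/100) = 4682.7 Ω.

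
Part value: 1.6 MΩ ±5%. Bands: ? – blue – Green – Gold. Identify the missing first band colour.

brown

1600000 Ω = 16 × 10^5.
The first band gives digit 1 of the significand, and 1 is brown.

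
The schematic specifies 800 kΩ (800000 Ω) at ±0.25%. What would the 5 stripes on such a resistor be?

grey, black, black, orange, blue

800000 Ω = 800 × 10^3.
8 → grey
0 → black
0 → black
Multiplier 10^3 → orange.
±0.25% tolerance → blue.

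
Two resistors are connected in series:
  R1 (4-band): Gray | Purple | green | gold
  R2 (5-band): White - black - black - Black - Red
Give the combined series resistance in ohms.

8700900 Ω

R1: grey, violet → 87; green ×10^5 → 8700000 Ω.
R2: white, black, black → 900; black ×1 → 900 Ω.
Series: 8700000 + 900 = 8700900 Ω.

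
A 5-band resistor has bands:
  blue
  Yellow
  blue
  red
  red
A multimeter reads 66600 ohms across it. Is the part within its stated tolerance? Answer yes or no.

Blue → 6 (first significant figure)
Yellow → 4 (second significant figure)
Blue → 6 (third significant figure)
Red → ×10^2 multiplier
Red → ±2% tolerance
646 × 100 = 64600 Ω
Allowed range: 63308 Ω to 65892 Ω.
66600 ohms lies outside that range.

no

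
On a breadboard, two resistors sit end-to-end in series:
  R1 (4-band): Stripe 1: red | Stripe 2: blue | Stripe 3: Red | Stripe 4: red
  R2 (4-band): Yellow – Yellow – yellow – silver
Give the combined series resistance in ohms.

R1: red, blue → 26; red ×10^2 → 2600 Ω.
R2: yellow, yellow → 44; yellow ×10^4 → 440000 Ω.
Series: 2600 + 440000 = 442600 Ω.

442600 Ω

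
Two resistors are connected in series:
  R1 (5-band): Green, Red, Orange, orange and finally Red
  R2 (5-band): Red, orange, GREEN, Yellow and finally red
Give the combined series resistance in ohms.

2873000 Ω

R1: green, red, orange → 523; orange ×10^3 → 523000 Ω.
R2: red, orange, green → 235; yellow ×10^4 → 2350000 Ω.
Series: 523000 + 2350000 = 2873000 Ω.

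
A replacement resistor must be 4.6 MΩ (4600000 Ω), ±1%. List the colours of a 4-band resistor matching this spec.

4600000 Ω = 46 × 10^5.
4 → yellow
6 → blue
Multiplier 10^5 → green.
±1% tolerance → brown.

yellow, blue, green, brown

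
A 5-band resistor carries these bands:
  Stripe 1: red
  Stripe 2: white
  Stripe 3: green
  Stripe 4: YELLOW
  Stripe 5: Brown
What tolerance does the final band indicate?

±1%

The last band, brown, is the tolerance band.
Brown corresponds to ±1%.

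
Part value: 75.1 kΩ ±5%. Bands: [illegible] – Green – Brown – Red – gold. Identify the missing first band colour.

violet

75100 Ω = 751 × 10^2.
The first band gives digit 7 of the significand, and 7 is violet.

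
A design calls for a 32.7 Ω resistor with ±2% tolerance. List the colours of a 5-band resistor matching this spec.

orange, red, violet, gold, red

32.7 Ω = 327 × 10^-1.
3 → orange
2 → red
7 → violet
Multiplier 10^-1 → gold.
±2% tolerance → red.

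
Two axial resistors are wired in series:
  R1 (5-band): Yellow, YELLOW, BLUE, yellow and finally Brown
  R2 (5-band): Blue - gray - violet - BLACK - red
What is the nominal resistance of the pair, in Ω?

4460687 Ω

R1: yellow, yellow, blue → 446; yellow ×10^4 → 4460000 Ω.
R2: blue, grey, violet → 687; black ×1 → 687 Ω.
Series: 4460000 + 687 = 4460687 Ω.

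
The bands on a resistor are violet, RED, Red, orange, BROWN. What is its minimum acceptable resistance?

Violet → 7 (first significant figure)
Red → 2 (second significant figure)
Red → 2 (third significant figure)
Orange → ×10^3 multiplier
Brown → ±1% tolerance
722 × 1000 = 722000 Ω
Minimum = 722000 × (1 − 1/100) = 714780 Ω.

714780 Ω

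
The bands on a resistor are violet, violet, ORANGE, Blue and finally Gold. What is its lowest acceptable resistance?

734350000 Ω

Violet → 7 (first significant figure)
Violet → 7 (second significant figure)
Orange → 3 (third significant figure)
Blue → ×10^6 multiplier
Gold → ±5% tolerance
773 × 1000000 = 773000000 Ω
Lowest = 773000000 × (1 − 5/100) = 734350000 Ω.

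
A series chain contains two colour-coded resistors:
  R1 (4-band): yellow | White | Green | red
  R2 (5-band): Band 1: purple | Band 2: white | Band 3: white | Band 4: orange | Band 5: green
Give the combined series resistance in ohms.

5699000 Ω

R1: yellow, white → 49; green ×10^5 → 4900000 Ω.
R2: violet, white, white → 799; orange ×10^3 → 799000 Ω.
Series: 4900000 + 799000 = 5699000 Ω.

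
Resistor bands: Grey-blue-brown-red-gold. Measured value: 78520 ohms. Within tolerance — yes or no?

no

Grey → 8 (first significant figure)
Blue → 6 (second significant figure)
Brown → 1 (third significant figure)
Red → ×10^2 multiplier
Gold → ±5% tolerance
861 × 100 = 86100 Ω
Allowed range: 81795 Ω to 90405 Ω.
78520 ohms lies outside that range.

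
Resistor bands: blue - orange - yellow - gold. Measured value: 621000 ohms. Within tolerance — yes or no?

yes

Blue → 6 (first significant figure)
Orange → 3 (second significant figure)
Yellow → ×10^4 multiplier
Gold → ±5% tolerance
63 × 10000 = 630000 Ω
Allowed range: 598500 Ω to 661500 Ω.
621000 ohms lies inside that range.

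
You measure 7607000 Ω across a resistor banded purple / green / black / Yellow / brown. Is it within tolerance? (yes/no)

no

Violet → 7 (first significant figure)
Green → 5 (second significant figure)
Black → 0 (third significant figure)
Yellow → ×10^4 multiplier
Brown → ±1% tolerance
750 × 10000 = 7500000 Ω
Allowed range: 7425000 Ω to 7575000 Ω.
7607000 Ω lies outside that range.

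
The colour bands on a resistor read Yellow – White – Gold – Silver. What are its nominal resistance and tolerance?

Yellow → 4 (first significant figure)
White → 9 (second significant figure)
Gold → ×0.1 multiplier
Silver → ±10% tolerance
49 × 0.1 = 4.9 Ω

4.9 Ω ±10%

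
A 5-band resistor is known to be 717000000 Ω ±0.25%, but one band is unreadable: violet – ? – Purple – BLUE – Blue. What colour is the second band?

717000000 Ω = 717 × 10^6.
The second band gives digit 1 of the significand, and 1 is brown.

brown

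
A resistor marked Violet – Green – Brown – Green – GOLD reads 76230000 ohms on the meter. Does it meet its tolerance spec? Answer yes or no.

Violet → 7 (first significant figure)
Green → 5 (second significant figure)
Brown → 1 (third significant figure)
Green → ×10^5 multiplier
Gold → ±5% tolerance
751 × 100000 = 75100000 Ω
Allowed range: 71345000 Ω to 78855000 Ω.
76230000 ohms lies inside that range.

yes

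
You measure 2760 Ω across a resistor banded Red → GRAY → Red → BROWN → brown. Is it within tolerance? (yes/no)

no

Red → 2 (first significant figure)
Grey → 8 (second significant figure)
Red → 2 (third significant figure)
Brown → ×10 multiplier
Brown → ±1% tolerance
282 × 10 = 2820 Ω
Allowed range: 2791.8 Ω to 2848.2 Ω.
2760 Ω lies outside that range.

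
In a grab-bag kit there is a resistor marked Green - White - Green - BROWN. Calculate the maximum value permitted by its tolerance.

5959000 Ω

Green → 5 (first significant figure)
White → 9 (second significant figure)
Green → ×10^5 multiplier
Brown → ±1% tolerance
59 × 100000 = 5900000 Ω
Maximum = 5900000 × (1 + 1/100) = 5959000 Ω.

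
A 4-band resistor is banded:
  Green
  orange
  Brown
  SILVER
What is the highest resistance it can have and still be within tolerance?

Green → 5 (first significant figure)
Orange → 3 (second significant figure)
Brown → ×10 multiplier
Silver → ±10% tolerance
53 × 10 = 530 Ω
Highest = 530 × (1 + 10/100) = 583 Ω.

583 Ω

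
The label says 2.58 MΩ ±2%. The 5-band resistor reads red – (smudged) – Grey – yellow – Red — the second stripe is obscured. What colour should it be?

2580000 Ω = 258 × 10^4.
The second band gives digit 5 of the significand, and 5 is green.

green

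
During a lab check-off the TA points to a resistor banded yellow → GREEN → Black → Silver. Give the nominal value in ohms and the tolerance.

Yellow → 4 (first significant figure)
Green → 5 (second significant figure)
Black → ×1 multiplier
Silver → ±10% tolerance
45 × 1 = 45 Ω

45 Ω ±10%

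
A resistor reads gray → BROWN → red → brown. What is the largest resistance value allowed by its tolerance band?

8181 Ω

Grey → 8 (first significant figure)
Brown → 1 (second significant figure)
Red → ×10^2 multiplier
Brown → ±1% tolerance
81 × 100 = 8100 Ω
Largest = 8100 × (1 + 1/100) = 8181 Ω.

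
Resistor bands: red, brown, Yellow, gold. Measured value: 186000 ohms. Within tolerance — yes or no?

no

Red → 2 (first significant figure)
Brown → 1 (second significant figure)
Yellow → ×10^4 multiplier
Gold → ±5% tolerance
21 × 10000 = 210000 Ω
Allowed range: 199500 Ω to 220500 Ω.
186000 ohms lies outside that range.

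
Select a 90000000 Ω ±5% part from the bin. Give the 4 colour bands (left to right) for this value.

90000000 Ω = 90 × 10^6.
9 → white
0 → black
Multiplier 10^6 → blue.
±5% tolerance → gold.

white, black, blue, gold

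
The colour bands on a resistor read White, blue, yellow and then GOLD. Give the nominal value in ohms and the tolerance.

960000 Ω ±5%

White → 9 (first significant figure)
Blue → 6 (second significant figure)
Yellow → ×10^4 multiplier
Gold → ±5% tolerance
96 × 10000 = 960000 Ω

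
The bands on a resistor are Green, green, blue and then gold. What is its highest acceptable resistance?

57750000 Ω

Green → 5 (first significant figure)
Green → 5 (second significant figure)
Blue → ×10^6 multiplier
Gold → ±5% tolerance
55 × 1000000 = 55000000 Ω
Highest = 55000000 × (1 + 5/100) = 57750000 Ω.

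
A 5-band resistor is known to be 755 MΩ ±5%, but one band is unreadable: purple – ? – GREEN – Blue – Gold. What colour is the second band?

green

755000000 Ω = 755 × 10^6.
The second band gives digit 5 of the significand, and 5 is green.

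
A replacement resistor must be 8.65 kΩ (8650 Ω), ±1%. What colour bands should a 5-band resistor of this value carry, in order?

8650 Ω = 865 × 10^1.
8 → grey
6 → blue
5 → green
Multiplier 10^1 → brown.
±1% tolerance → brown.

grey, blue, green, brown, brown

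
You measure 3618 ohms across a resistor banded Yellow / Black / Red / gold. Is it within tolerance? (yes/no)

Yellow → 4 (first significant figure)
Black → 0 (second significant figure)
Red → ×10^2 multiplier
Gold → ±5% tolerance
40 × 100 = 4000 Ω
Allowed range: 3800 Ω to 4200 Ω.
3618 ohms lies outside that range.

no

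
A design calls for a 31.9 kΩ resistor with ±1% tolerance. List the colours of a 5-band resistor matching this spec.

31900 Ω = 319 × 10^2.
3 → orange
1 → brown
9 → white
Multiplier 10^2 → red.
±1% tolerance → brown.

orange, brown, white, red, brown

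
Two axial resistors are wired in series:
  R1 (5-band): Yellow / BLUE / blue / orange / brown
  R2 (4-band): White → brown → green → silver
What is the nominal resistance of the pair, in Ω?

9566000 Ω

R1: yellow, blue, blue → 466; orange ×10^3 → 466000 Ω.
R2: white, brown → 91; green ×10^5 → 9100000 Ω.
Series: 466000 + 9100000 = 9566000 Ω.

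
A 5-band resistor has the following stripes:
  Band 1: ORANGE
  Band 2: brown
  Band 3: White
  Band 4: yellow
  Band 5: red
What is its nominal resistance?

3190000 Ω

Orange → 3 (first significant figure)
Brown → 1 (second significant figure)
White → 9 (third significant figure)
Yellow → ×10^4 multiplier
319 × 10000 = 3190000 Ω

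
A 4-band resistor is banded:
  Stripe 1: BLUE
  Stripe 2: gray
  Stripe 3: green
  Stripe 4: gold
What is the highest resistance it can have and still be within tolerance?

Blue → 6 (first significant figure)
Grey → 8 (second significant figure)
Green → ×10^5 multiplier
Gold → ±5% tolerance
68 × 100000 = 6800000 Ω
Highest = 6800000 × (1 + 5/100) = 7140000 Ω.

7140000 Ω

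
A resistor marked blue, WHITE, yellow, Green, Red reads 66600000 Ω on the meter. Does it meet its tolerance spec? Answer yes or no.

no

Blue → 6 (first significant figure)
White → 9 (second significant figure)
Yellow → 4 (third significant figure)
Green → ×10^5 multiplier
Red → ±2% tolerance
694 × 100000 = 69400000 Ω
Allowed range: 68012000 Ω to 70788000 Ω.
66600000 Ω lies outside that range.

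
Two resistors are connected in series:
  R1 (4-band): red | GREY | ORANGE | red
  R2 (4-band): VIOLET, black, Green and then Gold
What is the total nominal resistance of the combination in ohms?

7028000 Ω

R1: red, grey → 28; orange ×10^3 → 28000 Ω.
R2: violet, black → 70; green ×10^5 → 7000000 Ω.
Series: 28000 + 7000000 = 7028000 Ω.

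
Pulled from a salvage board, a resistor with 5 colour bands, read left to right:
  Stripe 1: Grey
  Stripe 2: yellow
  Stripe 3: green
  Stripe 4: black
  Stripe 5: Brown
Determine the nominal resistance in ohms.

Grey → 8 (first significant figure)
Yellow → 4 (second significant figure)
Green → 5 (third significant figure)
Black → ×1 multiplier
845 × 1 = 845 Ω

845 Ω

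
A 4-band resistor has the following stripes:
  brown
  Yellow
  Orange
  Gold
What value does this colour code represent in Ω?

14000 Ω

Brown → 1 (first significant figure)
Yellow → 4 (second significant figure)
Orange → ×10^3 multiplier
14 × 1000 = 14000 Ω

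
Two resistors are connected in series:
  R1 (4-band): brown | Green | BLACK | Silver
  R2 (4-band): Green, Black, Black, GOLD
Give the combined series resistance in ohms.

R1: brown, green → 15; black ×1 → 15 Ω.
R2: green, black → 50; black ×1 → 50 Ω.
Series: 15 + 50 = 65 Ω.

65 Ω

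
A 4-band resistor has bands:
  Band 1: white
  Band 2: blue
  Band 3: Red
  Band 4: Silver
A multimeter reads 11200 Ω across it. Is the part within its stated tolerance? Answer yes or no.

no

White → 9 (first significant figure)
Blue → 6 (second significant figure)
Red → ×10^2 multiplier
Silver → ±10% tolerance
96 × 100 = 9600 Ω
Allowed range: 8640 Ω to 10560 Ω.
11200 Ω lies outside that range.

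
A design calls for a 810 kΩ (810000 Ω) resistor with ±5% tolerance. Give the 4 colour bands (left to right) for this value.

810000 Ω = 81 × 10^4.
8 → grey
1 → brown
Multiplier 10^4 → yellow.
±5% tolerance → gold.

grey, brown, yellow, gold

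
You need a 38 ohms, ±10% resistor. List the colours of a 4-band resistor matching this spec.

orange, grey, black, silver

38 Ω = 38 × 10^0.
3 → orange
8 → grey
Multiplier 10^0 → black.
±10% tolerance → silver.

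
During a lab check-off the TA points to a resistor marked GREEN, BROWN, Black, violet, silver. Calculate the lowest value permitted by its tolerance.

Green → 5 (first significant figure)
Brown → 1 (second significant figure)
Black → 0 (third significant figure)
Violet → ×10^7 multiplier
Silver → ±10% tolerance
510 × 10000000 = 5100000000 Ω
Lowest = 5100000000 × (1 − 10/100) = 4590000000 Ω.

4590000000 Ω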